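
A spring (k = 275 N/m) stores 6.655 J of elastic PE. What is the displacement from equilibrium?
PE = ½kx² → x = √(2PE/k) = √(2×6.655/275) = 0.22 m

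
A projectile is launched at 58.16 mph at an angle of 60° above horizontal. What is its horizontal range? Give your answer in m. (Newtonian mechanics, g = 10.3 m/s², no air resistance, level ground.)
R = v₀² sin(2θ) / g (with unit conversion) = 56.84 m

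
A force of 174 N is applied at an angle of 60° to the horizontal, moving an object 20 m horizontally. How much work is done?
W = Fd cosθ = 174×20×cos(60°) = 1740.0 J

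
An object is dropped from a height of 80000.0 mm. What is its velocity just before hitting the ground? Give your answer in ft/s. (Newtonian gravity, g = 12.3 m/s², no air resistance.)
v = √(2gh) (with unit conversion) = 145.5 ft/s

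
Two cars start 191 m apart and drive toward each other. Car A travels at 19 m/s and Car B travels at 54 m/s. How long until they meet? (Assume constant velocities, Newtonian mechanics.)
Combined speed: v_combined = 19 + 54 = 73 m/s
Time to meet: t = d/73 = 191/73 = 2.62 s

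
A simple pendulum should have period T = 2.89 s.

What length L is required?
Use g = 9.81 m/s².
T = 2π√(L/g) → L = g(T/2π)² = 9.81×(2.89/2π)² = 2.075 m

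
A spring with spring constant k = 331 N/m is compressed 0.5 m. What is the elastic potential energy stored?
PE = ½kx² = ½×331×0.5² = 41.38 J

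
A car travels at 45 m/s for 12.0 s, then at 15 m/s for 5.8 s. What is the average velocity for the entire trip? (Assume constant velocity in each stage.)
d₁ = v₁t₁ = 45 × 12.0 = 540 m
d₂ = v₂t₂ = 15 × 5.8 = 87 m
d_total = 627.0 m, t_total = 17.8 s
v_avg = d_total/t_total = 627.0/17.8 = 35.22 m/s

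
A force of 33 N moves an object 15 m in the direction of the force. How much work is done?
W = Fd = 33×15 = 495.0 J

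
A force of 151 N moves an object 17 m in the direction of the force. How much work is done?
W = Fd = 151×17 = 2567.0 J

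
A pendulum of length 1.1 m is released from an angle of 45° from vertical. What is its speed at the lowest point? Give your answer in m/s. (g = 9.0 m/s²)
h = L(1 − cosθ) = 1.1×(1 − cos45°) = 0.3222 m
v = √(2gh) = √(2×9.0×0.3222) = 2.408 m/s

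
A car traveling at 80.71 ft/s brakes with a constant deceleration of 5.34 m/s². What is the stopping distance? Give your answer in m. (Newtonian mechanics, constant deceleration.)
d = v₀² / (2a) (with unit conversion) = 56.66 m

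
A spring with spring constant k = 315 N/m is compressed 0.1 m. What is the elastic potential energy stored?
PE = ½kx² = ½×315×0.1² = 1.575 J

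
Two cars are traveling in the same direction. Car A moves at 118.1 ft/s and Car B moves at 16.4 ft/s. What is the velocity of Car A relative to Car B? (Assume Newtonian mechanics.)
v_rel = v_A - v_B = 118.1 - 16.4 = 101.7 ft/s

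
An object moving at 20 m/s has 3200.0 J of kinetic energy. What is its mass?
KE = ½mv² → m = 2KE/v² = 2×3200.0/20² = 16.0 kg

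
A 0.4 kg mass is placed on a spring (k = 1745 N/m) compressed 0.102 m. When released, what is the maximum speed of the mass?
½kx² = ½mv² → v = x√(k/m) = 0.102×√(1745/0.4) = 6.737 m/s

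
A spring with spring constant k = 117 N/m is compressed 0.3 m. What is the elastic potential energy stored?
PE = ½kx² = ½×117×0.3² = 5.265 J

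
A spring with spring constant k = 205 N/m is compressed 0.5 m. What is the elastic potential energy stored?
PE = ½kx² = ½×205×0.5² = 25.62 J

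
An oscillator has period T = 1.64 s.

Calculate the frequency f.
f = 1/T = 1/1.64 = 0.6098 Hz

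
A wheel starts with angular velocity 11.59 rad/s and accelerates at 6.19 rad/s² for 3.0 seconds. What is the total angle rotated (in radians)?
θ = ω₀t + ½αt² = 11.59×3.0 + ½×6.19×3.0² = 62.62 rad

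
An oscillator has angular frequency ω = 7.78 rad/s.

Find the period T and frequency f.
T = 2π/ω = 2π/7.78 = 0.8076 s; f = ω/2π = 1.238 Hz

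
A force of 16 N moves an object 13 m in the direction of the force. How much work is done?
W = Fd = 16×13 = 208.0 J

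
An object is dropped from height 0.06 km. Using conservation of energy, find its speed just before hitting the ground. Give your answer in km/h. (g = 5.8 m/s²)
mgh = ½mv² → v = √(2gh) = √(2×5.8×60) = 26.38 m/s = 94.97 km/h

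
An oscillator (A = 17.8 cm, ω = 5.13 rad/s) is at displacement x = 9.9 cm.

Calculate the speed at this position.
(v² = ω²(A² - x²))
v = ω√(A² − x²) = 5.13×√(0.178² − 0.099²) = 0.7589 m/s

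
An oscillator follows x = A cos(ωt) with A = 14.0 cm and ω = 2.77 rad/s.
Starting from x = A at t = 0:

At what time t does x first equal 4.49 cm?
cos(ωt) = x/A = 4.49/14.0 = 0.3207
ωt = arccos(0.3207) = 1.244 rad
t = 1.244/2.77 = 0.4492 s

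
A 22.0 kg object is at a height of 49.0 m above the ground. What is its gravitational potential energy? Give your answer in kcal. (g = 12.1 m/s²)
PE = mgh = 22 kg × 12.1 m/s² × 49 m = 1.304e+04 J = 3.118 kcal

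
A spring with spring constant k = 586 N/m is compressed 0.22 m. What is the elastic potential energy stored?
PE = ½kx² = ½×586×0.22² = 14.18 J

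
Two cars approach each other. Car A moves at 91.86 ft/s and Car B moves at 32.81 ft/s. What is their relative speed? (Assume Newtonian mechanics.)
v_rel = v_A + v_B = 91.86 + 32.81 = 124.7 ft/s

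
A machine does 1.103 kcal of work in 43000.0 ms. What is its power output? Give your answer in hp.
P = W/t = 4615 J / 43 s = 107.3 W = 0.1439 hp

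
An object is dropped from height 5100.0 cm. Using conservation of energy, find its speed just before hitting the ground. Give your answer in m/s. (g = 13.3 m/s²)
mgh = ½mv² → v = √(2gh) = √(2×13.3×51) = 36.83 m/s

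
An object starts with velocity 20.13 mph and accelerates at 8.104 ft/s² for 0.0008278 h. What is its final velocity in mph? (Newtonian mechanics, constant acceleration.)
v = v₀ + at (with unit conversion) = 36.6 mph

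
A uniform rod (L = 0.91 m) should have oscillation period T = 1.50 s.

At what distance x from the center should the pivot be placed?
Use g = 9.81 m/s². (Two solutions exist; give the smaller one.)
T = 2π√((L²/12 + x²)/(gx)). Let c = T²g/(4π²) = 0.5591.
x² − cx + L²/12 = 0 → x = (c − √(c² − L²/3))/2 = 0.1839 m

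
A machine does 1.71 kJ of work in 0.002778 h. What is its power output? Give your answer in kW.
P = W/t = 1710 J / 10 s = 171 W = 0.171 kW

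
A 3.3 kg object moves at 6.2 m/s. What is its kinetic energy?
KE = ½mv² = ½×3.3×6.2² = 63.426 J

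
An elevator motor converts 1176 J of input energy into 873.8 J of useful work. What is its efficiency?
η = W_out/W_in = 873.8/1176 = 0.743 = 74.3%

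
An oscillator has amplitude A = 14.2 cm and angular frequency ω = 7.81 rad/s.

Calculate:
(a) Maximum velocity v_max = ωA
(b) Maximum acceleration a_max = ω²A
v_max = ωA = 7.81×0.142 = 1.109 m/s
a_max = ω²A = 7.81²×0.142 = 8.661 m/s²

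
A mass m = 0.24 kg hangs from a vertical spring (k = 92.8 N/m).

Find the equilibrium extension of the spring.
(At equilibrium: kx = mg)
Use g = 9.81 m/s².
x_eq = mg/k = 0.24×9.81/92.8 = 0.02537 m = 2.537 cm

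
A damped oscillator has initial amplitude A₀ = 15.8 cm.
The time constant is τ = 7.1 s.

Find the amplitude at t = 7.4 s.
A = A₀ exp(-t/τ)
A = A₀ exp(−t/τ) = 15.8×exp(−7.4/7.1) = 5.572 cm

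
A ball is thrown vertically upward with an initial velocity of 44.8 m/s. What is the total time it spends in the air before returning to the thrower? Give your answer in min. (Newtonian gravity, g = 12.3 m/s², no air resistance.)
t_total = 2v₀/g (with unit conversion) = 0.1214 min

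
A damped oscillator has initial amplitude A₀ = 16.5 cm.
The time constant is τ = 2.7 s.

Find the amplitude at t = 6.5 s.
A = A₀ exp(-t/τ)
A = A₀ exp(−t/τ) = 16.5×exp(−6.5/2.7) = 1.486 cm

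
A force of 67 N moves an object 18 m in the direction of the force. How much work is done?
W = Fd = 67×18 = 1206.0 J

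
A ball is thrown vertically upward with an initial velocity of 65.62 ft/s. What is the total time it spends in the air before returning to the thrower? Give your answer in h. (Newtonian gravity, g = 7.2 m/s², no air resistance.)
t_total = 2v₀/g (with unit conversion) = 0.001543 h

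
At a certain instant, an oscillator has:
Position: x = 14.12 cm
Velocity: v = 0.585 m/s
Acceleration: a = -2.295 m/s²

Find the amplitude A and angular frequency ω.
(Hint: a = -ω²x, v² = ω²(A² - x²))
a = −ω²x → ω = √(|a|/x) = √(2.295/0.1412) = 4.032 rad/s
v² = ω²(A² − x²) → A = √(x² + v²/ω²) = √(0.1412² + 0.585²/4.032²) = 0.2025 m = 20.25 cm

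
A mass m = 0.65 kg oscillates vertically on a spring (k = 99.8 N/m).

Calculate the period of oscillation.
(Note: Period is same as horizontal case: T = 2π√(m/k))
T = 2π√(m/k) = 2π√(0.65/99.8) = 0.5071 s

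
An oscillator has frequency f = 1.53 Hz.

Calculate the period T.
T = 1/f = 1/1.53 = 0.6536 s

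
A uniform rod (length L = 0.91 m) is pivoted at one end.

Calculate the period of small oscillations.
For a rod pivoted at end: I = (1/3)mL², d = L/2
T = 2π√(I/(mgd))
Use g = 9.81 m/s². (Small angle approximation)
I/m = (1/3)L² = 0.276 m²; d = L/2 = 0.455 m
T = 2π√(I/(mgd)) = 2π√(0.276/(9.81×0.455)) = 1.563 s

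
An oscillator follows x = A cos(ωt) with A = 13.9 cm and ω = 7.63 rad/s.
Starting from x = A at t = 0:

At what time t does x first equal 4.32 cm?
cos(ωt) = x/A = 4.32/13.9 = 0.3108
ωt = arccos(0.3108) = 1.255 rad
t = 1.255/7.63 = 0.1645 s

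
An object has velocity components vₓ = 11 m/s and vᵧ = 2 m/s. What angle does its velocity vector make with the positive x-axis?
θ = arctan(vᵧ/vₓ) = arctan(2/11) = 10.3°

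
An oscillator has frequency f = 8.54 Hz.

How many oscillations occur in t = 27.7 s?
n = f×t = 8.54×27.7 = 236.6 oscillations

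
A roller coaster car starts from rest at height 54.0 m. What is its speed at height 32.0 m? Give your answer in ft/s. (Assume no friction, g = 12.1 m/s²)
mgh₁ = ½mv₂² + mgh₂ → v₂ = √(2g(h₁−h₂)) = √(2×12.1×(54−32)) = 23.07 m/s = 75.7 ft/s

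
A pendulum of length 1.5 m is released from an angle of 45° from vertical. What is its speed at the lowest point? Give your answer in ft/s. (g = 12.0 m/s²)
h = L(1 − cosθ) = 1.5×(1 − cos45°) = 0.4393 m
v = √(2gh) = √(2×12.0×0.4393) = 3.247 m/s = 10.65 ft/s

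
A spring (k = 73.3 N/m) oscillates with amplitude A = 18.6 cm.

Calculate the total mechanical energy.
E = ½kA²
E = ½kA² = ½×73.3×(0.186)² = 1.268 J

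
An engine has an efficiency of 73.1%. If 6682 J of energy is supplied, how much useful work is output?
W_out = η × W_in = 0.731 × 6682 = 4884.5 J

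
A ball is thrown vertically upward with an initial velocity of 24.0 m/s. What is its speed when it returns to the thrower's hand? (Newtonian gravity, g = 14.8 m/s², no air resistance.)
By conservation of energy, the ball returns at the same speed = 24.0 m/s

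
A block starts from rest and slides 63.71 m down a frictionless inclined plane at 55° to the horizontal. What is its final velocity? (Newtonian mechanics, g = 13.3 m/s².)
a = g sin(θ) = 13.3 × sin(55°) = 10.89 m/s²
v = √(2ad) = √(2 × 10.89 × 63.71) = 37.26 m/s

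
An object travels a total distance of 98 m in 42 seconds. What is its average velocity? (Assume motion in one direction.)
v_avg = Δd / Δt = 98 / 42 = 2.33 m/s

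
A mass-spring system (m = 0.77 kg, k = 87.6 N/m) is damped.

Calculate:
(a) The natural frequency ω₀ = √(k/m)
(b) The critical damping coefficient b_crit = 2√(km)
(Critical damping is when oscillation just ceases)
ω₀ = √(k/m) = √(87.6/0.77) = 10.67 rad/s
b_crit = 2√(km) = 2√(87.6×0.77) = 16.43 kg/s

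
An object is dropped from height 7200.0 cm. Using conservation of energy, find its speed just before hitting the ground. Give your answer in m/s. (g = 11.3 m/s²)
mgh = ½mv² → v = √(2gh) = √(2×11.3×72) = 40.34 m/s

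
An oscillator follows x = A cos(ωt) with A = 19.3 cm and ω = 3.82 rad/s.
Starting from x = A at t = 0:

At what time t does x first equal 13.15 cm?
cos(ωt) = x/A = 13.15/19.3 = 0.6813
ωt = arccos(0.6813) = 0.8212 rad
t = 0.8212/3.82 = 0.215 s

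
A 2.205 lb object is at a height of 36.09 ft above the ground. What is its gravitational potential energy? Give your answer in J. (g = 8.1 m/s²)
PE = mgh = 1 kg × 8.1 m/s² × 11 m = 89.12 J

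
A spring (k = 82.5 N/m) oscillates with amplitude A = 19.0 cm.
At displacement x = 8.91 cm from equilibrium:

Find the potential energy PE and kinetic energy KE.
E_total = ½kA² = ½×82.5×(0.19)² = 1.489 J
PE = ½kx² = ½×82.5×(0.0891)² = 0.3275 J
KE = E_total − PE = 1.162 J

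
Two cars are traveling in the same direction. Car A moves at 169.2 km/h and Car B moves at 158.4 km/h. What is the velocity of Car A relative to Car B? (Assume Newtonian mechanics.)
v_rel = v_A - v_B = 169.2 - 158.4 = 10.8 km/h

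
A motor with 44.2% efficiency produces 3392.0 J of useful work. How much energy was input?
W_in = W_out/η = 3392.0/0.442 = 7674.2 J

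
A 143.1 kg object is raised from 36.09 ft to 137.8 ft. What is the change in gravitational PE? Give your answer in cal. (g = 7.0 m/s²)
ΔPE = mg(h₂ − h₁) = 143.1 kg × 7.0 m/s² × (42 − 11) m = 3.105e+04 J = 7422.0 cal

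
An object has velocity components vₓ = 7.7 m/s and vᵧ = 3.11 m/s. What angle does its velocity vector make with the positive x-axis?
θ = arctan(vᵧ/vₓ) = arctan(3.11/7.7) = 21.99°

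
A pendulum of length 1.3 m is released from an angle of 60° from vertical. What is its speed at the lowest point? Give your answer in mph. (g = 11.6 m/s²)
h = L(1 − cosθ) = 1.3×(1 − cos60°) = 0.65 m
v = √(2gh) = √(2×11.6×0.65) = 3.883 m/s = 8.687 mph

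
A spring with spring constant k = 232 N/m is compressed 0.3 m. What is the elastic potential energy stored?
PE = ½kx² = ½×232×0.3² = 10.44 J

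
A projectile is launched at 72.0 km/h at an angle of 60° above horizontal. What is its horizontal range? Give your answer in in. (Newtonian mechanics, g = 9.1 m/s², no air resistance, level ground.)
R = v₀² sin(2θ) / g (with unit conversion) = 1499.0 in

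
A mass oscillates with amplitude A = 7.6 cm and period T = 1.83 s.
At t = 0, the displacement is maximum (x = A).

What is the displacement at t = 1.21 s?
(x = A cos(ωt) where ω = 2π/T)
ω = 2π/T = 2π/1.83 = 3.433 rad/s
x = A cos(ωt) = 7.6×cos(3.433×1.21) = -4.024 cm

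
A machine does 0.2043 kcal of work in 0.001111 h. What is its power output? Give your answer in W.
P = W/t = 854.8 J / 4 s = 213.7 W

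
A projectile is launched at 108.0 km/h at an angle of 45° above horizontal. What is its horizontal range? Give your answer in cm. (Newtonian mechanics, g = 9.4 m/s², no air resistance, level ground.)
R = v₀² sin(2θ) / g (with unit conversion) = 9574.0 cm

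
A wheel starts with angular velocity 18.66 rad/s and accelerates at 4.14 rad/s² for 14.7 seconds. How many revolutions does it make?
θ = ω₀t + ½αt² = 18.66×14.7 + ½×4.14×14.7² = 721.61 rad
Revolutions = θ/(2π) = 721.61/(2π) = 114.85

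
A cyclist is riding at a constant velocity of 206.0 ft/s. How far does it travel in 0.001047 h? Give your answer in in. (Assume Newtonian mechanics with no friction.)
d = vt (with unit conversion) = 9317.0 in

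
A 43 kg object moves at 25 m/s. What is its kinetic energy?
KE = ½mv² = ½×43×25² = 13437.5 J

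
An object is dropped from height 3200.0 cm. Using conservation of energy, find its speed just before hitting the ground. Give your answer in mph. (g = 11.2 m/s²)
mgh = ½mv² → v = √(2gh) = √(2×11.2×32) = 26.77 m/s = 59.89 mph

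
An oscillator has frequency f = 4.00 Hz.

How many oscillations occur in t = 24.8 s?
n = f×t = 4.0×24.8 = 99.2 oscillations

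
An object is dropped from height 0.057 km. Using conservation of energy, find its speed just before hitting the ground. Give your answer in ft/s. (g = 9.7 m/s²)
mgh = ½mv² → v = √(2gh) = √(2×9.7×57) = 33.25 m/s = 109.1 ft/s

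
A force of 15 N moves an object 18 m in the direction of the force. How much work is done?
W = Fd = 15×18 = 270.0 J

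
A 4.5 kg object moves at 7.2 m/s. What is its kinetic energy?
KE = ½mv² = ½×4.5×7.2² = 116.64 J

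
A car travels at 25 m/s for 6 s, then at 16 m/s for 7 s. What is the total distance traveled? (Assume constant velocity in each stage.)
d₁ = v₁t₁ = 25 × 6 = 150 m
d₂ = v₂t₂ = 16 × 7 = 112 m
d_total = 150 + 112 = 262 m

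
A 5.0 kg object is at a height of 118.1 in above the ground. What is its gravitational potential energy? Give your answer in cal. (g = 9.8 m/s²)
PE = mgh = 5 kg × 9.8 m/s² × 3 m = 147 J = 35.13 cal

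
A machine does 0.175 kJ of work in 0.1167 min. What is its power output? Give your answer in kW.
P = W/t = 175 J / 7.002 s = 24.99 W = 0.02499 kW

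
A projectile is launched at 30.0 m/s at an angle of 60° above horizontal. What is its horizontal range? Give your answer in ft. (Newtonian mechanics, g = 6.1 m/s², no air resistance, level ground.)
R = v₀² sin(2θ) / g (with unit conversion) = 419.2 ft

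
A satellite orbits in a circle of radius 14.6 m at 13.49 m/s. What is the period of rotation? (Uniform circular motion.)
T = 2πr/v = 2π×14.6/13.49 = 6.8 s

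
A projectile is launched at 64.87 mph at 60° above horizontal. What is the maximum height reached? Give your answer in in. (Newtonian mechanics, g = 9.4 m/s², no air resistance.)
H = v₀²sin²(θ)/(2g) (with unit conversion) = 1321.0 in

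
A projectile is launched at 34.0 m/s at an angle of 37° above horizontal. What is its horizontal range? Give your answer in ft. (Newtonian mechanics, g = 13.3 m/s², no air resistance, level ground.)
R = v₀² sin(2θ) / g (with unit conversion) = 274.1 ft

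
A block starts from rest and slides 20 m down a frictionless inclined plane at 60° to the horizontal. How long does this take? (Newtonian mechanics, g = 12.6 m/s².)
a = g sin(θ) = 12.6 × sin(60°) = 10.91 m/s²
t = √(2d/a) = √(2 × 20 / 10.91) = 1.91 s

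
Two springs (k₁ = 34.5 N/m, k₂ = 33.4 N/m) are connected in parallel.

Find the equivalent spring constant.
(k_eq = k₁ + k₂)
k_eq = k₁ + k₂ = 34.5 + 33.4 = 67.9 N/m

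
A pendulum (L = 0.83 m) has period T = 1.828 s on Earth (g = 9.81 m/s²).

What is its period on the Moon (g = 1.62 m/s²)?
T = 2π√(L/g), so T_moon/T_earth = √(g_earth/g_moon)
T_moon = 2π√(0.83/1.62) = 4.497 s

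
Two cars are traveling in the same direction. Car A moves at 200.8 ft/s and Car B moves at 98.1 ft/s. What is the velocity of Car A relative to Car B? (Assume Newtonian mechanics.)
v_rel = v_A - v_B = 200.8 - 98.1 = 102.7 ft/s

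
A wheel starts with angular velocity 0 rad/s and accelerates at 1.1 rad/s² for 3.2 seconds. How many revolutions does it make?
θ = ω₀t + ½αt² = 0×3.2 + ½×1.1×3.2² = 5.63 rad
Revolutions = θ/(2π) = 5.63/(2π) = 0.9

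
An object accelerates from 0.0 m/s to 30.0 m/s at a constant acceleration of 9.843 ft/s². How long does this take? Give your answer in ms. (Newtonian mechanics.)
t = (v - v₀)/a (with unit conversion) = 10000.0 ms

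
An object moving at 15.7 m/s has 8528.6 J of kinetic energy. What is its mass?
KE = ½mv² → m = 2KE/v² = 2×8528.6/15.7² = 69.2 kg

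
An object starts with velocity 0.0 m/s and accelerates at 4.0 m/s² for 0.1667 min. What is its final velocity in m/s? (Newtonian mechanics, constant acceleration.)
v = v₀ + at (with unit conversion) = 40.01 m/s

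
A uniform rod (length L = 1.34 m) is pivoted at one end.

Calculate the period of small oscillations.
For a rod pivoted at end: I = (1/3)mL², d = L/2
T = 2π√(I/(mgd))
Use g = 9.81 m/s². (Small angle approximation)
I/m = (1/3)L² = 0.5985 m²; d = L/2 = 0.67 m
T = 2π√(I/(mgd)) = 2π√(0.5985/(9.81×0.67)) = 1.896 s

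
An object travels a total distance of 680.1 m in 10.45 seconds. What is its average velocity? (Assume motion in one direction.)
v_avg = Δd / Δt = 680.1 / 10.45 = 65.08 m/s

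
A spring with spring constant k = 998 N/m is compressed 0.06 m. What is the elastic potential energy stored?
PE = ½kx² = ½×998×0.06² = 1.796 J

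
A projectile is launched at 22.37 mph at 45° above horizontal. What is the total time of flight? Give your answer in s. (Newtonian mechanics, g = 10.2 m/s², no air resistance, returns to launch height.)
T = 2v₀sin(θ)/g (with unit conversion) = 1.387 s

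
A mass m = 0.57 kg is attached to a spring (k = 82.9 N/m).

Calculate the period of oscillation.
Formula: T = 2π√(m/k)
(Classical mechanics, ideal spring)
T = 2π√(m/k) = 2π√(0.57/82.9) = 0.521 s; f = 1/T = 1.919 Hz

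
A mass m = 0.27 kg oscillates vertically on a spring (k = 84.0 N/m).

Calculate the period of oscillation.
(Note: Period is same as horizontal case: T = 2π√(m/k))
T = 2π√(m/k) = 2π√(0.27/84.0) = 0.3562 s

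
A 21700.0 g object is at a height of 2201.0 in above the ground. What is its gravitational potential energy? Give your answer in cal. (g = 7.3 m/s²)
PE = mgh = 21.7 kg × 7.3 m/s² × 55.91 m = 8856 J = 2117.0 cal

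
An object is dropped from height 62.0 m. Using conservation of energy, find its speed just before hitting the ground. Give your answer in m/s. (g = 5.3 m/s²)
mgh = ½mv² → v = √(2gh) = √(2×5.3×62) = 25.64 m/s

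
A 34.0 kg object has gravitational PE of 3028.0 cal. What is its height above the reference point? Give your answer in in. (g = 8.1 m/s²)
PE = mgh → h = PE/(mg) = 1.267e+04 J / (34 kg × 8.1 m/s²) = 46 m = 1811.0 in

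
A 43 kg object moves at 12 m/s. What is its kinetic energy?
KE = ½mv² = ½×43×12² = 3096.0 J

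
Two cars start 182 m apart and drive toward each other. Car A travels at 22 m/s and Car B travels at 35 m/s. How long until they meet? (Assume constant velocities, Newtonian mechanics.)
Combined speed: v_combined = 22 + 35 = 57 m/s
Time to meet: t = d/57 = 182/57 = 3.19 s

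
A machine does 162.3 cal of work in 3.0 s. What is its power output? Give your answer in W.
P = W/t = 679.1 J / 3 s = 226.4 W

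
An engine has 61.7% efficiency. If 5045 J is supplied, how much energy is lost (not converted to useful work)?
W_out = η × W_in = 0.617×5045 = 3112.8 J
W_lost = W_in − W_out = 5045 − 3112.8 = 1932.2 J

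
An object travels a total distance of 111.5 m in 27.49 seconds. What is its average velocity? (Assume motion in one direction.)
v_avg = Δd / Δt = 111.5 / 27.49 = 4.06 m/s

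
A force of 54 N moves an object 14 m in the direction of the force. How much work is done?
W = Fd = 54×14 = 756.0 J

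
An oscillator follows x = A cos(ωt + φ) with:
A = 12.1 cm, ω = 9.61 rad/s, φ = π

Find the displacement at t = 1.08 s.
x = A cos(ωt + φ) = 12.1×cos(9.61×1.08 + π) = 6.999 cm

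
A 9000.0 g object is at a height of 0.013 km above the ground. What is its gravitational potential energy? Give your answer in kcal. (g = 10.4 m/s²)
PE = mgh = 9 kg × 10.4 m/s² × 13 m = 1217 J = 0.2908 kcal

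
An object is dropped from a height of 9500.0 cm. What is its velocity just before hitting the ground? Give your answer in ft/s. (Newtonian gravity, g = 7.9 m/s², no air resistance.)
v = √(2gh) (with unit conversion) = 127.1 ft/s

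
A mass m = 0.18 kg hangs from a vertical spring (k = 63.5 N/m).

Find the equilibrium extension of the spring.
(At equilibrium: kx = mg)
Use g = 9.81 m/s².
x_eq = mg/k = 0.18×9.81/63.5 = 0.02781 m = 2.781 cm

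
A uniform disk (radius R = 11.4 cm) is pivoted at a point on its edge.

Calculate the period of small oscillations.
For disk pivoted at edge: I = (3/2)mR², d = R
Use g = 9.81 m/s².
I/m = (3/2)R² = 0.01949 m²; d = R = 0.114 m
T = 2π√((3/2)R²/(gR)) = 2π√(3R/(2g)) = 0.8296 s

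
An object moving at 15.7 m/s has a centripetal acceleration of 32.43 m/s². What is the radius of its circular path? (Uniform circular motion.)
r = v²/a_c = 15.7²/32.43 = 7.6 m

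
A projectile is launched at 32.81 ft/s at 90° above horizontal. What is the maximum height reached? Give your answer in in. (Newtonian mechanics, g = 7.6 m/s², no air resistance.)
H = v₀²sin²(θ)/(2g) (with unit conversion) = 259.0 in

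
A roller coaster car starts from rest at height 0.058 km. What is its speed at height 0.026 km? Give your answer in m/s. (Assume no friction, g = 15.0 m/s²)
mgh₁ = ½mv₂² + mgh₂ → v₂ = √(2g(h₁−h₂)) = √(2×15.0×(58−26)) = 30.98 m/s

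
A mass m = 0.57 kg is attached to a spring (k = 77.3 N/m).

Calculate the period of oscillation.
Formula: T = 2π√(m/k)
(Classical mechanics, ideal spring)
T = 2π√(m/k) = 2π√(0.57/77.3) = 0.5395 s; f = 1/T = 1.853 Hz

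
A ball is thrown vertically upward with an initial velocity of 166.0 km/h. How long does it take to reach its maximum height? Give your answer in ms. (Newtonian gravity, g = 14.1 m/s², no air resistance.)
t_up = v₀/g (with unit conversion) = 3270.0 ms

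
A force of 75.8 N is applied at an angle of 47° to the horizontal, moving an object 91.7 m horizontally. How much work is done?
W = Fd cosθ = 75.8×91.7×cos(47°) = 4740.5 J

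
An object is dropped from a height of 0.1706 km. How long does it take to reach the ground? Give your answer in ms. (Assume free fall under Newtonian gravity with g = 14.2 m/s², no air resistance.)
t = √(2h/g) (with unit conversion) = 4902.0 ms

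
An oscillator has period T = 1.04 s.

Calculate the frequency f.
f = 1/T = 1/1.04 = 0.9615 Hz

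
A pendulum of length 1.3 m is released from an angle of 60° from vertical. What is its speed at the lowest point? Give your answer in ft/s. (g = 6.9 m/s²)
h = L(1 − cosθ) = 1.3×(1 − cos60°) = 0.65 m
v = √(2gh) = √(2×6.9×0.65) = 2.995 m/s = 9.826 ft/s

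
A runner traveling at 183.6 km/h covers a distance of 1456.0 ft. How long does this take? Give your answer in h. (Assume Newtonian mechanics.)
t = d/v (with unit conversion) = 0.002417 h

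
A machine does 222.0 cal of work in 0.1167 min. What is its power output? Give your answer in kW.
P = W/t = 928.8 J / 7.002 s = 132.7 W = 0.1327 kW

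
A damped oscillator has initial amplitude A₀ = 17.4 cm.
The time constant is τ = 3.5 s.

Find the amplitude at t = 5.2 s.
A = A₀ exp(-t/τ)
A = A₀ exp(−t/τ) = 17.4×exp(−5.2/3.5) = 3.938 cm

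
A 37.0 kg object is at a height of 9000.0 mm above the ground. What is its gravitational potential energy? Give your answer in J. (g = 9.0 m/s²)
PE = mgh = 37 kg × 9.0 m/s² × 9 m = 2997 J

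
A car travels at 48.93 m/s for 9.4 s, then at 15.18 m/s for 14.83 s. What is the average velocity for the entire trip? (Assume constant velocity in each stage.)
d₁ = v₁t₁ = 48.93 × 9.4 = 459.942 m
d₂ = v₂t₂ = 15.18 × 14.83 = 225.119 m
d_total = 685.06 m, t_total = 24.23 s
v_avg = d_total/t_total = 685.06/24.23 = 28.27 m/s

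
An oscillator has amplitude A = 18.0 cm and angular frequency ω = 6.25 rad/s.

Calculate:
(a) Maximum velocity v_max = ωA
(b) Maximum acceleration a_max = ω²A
v_max = ωA = 6.25×0.18 = 1.125 m/s
a_max = ω²A = 6.25²×0.18 = 7.031 m/s²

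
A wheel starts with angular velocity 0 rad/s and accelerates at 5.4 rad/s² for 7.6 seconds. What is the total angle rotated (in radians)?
θ = ω₀t + ½αt² = 0×7.6 + ½×5.4×7.6² = 155.95 rad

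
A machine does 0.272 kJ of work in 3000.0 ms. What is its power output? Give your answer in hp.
P = W/t = 272 J / 3 s = 90.67 W = 0.1216 hp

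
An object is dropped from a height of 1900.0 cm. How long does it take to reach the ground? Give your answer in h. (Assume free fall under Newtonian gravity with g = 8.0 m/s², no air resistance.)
t = √(2h/g) (with unit conversion) = 0.0006054 h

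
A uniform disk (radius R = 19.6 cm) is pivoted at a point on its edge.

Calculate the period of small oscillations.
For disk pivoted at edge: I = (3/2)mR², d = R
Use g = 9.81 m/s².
I/m = (3/2)R² = 0.05762 m²; d = R = 0.196 m
T = 2π√((3/2)R²/(gR)) = 2π√(3R/(2g)) = 1.088 s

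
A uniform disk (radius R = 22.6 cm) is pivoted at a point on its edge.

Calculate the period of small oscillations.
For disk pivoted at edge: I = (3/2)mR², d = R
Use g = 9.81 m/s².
I/m = (3/2)R² = 0.07661 m²; d = R = 0.226 m
T = 2π√((3/2)R²/(gR)) = 2π√(3R/(2g)) = 1.168 s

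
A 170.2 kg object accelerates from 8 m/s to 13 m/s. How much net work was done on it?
W_net = ΔKE = ½m(v₂² − v₁²) = ½×170.2×(13² − 8²) = 8935.5 J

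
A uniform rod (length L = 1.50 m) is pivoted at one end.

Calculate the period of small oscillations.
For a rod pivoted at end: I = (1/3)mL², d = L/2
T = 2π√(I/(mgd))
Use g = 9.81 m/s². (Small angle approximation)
I/m = (1/3)L² = 0.75 m²; d = L/2 = 0.75 m
T = 2π√(I/(mgd)) = 2π√(0.75/(9.81×0.75)) = 2.006 s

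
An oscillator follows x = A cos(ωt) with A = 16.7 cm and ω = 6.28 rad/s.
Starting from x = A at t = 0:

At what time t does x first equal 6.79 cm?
cos(ωt) = x/A = 6.79/16.7 = 0.4066
ωt = arccos(0.4066) = 1.152 rad
t = 1.152/6.28 = 0.1835 s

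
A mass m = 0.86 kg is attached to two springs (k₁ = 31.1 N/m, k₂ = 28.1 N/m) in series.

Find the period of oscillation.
k_eq = k₁k₂/(k₁+k₂) = 14.76 N/m
T = 2π√(m/k_eq) = 2π√(0.86/14.76) = 1.517 s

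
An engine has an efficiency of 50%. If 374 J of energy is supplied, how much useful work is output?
W_out = η × W_in = 0.5 × 374 = 187.0 J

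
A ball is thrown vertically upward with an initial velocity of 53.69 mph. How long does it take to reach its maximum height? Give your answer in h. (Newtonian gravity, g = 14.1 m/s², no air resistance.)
t_up = v₀/g (with unit conversion) = 0.0004728 h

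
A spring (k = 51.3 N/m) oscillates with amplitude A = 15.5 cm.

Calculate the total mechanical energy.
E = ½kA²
E = ½kA² = ½×51.3×(0.155)² = 0.6162 J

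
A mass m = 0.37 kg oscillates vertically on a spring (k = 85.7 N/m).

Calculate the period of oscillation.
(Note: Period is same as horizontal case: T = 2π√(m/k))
T = 2π√(m/k) = 2π√(0.37/85.7) = 0.4128 s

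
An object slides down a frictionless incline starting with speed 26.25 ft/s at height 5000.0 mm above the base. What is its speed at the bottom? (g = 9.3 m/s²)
½mv₀² + mgh = ½mv² → v = √(v₀² + 2gh) = √(8.001² + 2×9.3×5) = 12.53 m/s = 41.11 ft/s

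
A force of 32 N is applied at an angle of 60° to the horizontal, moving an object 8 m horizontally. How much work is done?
W = Fd cosθ = 32×8×cos(60°) = 128.0 J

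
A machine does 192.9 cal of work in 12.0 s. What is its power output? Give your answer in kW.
P = W/t = 807.1 J / 12 s = 67.26 W = 0.06726 kW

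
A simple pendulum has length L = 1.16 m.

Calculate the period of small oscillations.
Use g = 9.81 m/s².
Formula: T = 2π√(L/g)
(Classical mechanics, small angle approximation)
T = 2π√(L/g) = 2π√(1.16/9.81) = 2.161 s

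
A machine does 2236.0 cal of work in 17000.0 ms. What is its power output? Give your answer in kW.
P = W/t = 9355 J / 17 s = 550.3 W = 0.5503 kW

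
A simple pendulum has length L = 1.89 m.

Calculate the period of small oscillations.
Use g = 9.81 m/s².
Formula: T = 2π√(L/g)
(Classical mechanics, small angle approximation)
T = 2π√(L/g) = 2π√(1.89/9.81) = 2.758 s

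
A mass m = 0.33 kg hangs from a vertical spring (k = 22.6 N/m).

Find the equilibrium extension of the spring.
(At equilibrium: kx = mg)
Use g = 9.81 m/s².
x_eq = mg/k = 0.33×9.81/22.6 = 0.1432 m = 14.32 cm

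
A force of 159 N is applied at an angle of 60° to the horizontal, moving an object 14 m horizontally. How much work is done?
W = Fd cosθ = 159×14×cos(60°) = 1113.0 J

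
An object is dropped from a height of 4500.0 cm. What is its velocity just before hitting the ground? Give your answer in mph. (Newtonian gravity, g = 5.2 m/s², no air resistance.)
v = √(2gh) (with unit conversion) = 48.39 mph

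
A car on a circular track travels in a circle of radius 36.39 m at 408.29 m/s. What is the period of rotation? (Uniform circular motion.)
T = 2πr/v = 2π×36.39/408.29 = 0.56 s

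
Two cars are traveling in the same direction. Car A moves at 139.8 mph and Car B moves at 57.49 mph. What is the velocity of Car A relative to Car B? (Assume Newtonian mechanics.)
v_rel = v_A - v_B = 139.8 - 57.49 = 82.31 mph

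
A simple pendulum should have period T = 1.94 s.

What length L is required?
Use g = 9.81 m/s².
T = 2π√(L/g) → L = g(T/2π)² = 9.81×(1.94/2π)² = 0.9352 m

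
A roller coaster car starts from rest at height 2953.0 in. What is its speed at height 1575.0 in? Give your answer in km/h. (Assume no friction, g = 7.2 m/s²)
mgh₁ = ½mv₂² + mgh₂ → v₂ = √(2g(h₁−h₂)) = √(2×7.2×(75.01−40)) = 22.45 m/s = 80.82 km/h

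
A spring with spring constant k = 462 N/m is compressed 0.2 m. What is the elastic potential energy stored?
PE = ½kx² = ½×462×0.2² = 9.24 J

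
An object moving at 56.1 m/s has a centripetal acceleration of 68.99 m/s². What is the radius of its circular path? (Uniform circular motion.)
r = v²/a_c = 56.1²/68.99 = 45.62 m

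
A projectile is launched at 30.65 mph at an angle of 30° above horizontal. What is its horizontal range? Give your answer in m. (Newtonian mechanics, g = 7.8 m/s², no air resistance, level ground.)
R = v₀² sin(2θ) / g (with unit conversion) = 20.84 m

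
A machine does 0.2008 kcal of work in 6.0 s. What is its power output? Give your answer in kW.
P = W/t = 840.1 J / 6 s = 140 W = 0.14 kW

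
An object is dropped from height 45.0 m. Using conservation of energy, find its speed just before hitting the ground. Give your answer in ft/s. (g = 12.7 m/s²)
mgh = ½mv² → v = √(2gh) = √(2×12.7×45) = 33.81 m/s = 110.9 ft/s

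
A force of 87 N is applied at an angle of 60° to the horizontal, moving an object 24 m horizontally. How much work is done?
W = Fd cosθ = 87×24×cos(60°) = 1044.0 J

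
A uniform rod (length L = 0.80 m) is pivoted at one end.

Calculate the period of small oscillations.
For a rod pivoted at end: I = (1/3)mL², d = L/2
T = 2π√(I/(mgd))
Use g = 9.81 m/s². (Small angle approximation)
I/m = (1/3)L² = 0.2133 m²; d = L/2 = 0.4 m
T = 2π√(I/(mgd)) = 2π√(0.2133/(9.81×0.4)) = 1.465 s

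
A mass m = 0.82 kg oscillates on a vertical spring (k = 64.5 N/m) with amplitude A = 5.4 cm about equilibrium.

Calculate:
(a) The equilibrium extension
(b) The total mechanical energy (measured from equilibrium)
x_eq = mg/k = 0.82×9.81/64.5 = 0.1247 m = 12.47 cm
E = ½kA² = ½×64.5×(0.054)² = 0.09404 J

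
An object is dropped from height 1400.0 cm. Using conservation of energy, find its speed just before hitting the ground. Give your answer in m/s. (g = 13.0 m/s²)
mgh = ½mv² → v = √(2gh) = √(2×13.0×14) = 19.08 m/s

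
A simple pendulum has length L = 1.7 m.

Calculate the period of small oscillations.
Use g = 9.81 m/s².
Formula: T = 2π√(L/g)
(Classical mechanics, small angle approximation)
T = 2π√(L/g) = 2π√(1.7/9.81) = 2.616 s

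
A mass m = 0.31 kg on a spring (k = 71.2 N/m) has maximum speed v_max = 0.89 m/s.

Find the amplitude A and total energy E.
½mv²_max = ½kA² → A = v_max√(m/k) = 0.89×√(0.31/71.2) = 0.05873 m = 5.873 cm
E = ½mv²_max = ½×0.31×0.89² = 0.1228 J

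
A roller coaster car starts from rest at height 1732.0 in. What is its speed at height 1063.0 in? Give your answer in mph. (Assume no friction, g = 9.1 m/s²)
mgh₁ = ½mv₂² + mgh₂ → v₂ = √(2g(h₁−h₂)) = √(2×9.1×(43.99−27)) = 17.59 m/s = 39.34 mph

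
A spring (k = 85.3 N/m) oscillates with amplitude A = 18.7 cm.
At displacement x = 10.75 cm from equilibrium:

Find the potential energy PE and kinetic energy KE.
E_total = ½kA² = ½×85.3×(0.187)² = 1.491 J
PE = ½kx² = ½×85.3×(0.1075)² = 0.4929 J
KE = E_total − PE = 0.9986 J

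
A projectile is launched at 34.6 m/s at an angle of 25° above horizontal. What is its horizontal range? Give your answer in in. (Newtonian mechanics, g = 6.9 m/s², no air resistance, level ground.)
R = v₀² sin(2θ) / g (with unit conversion) = 5233.0 in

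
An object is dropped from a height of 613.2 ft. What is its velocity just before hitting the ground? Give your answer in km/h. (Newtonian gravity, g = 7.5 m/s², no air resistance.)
v = √(2gh) (with unit conversion) = 190.6 km/h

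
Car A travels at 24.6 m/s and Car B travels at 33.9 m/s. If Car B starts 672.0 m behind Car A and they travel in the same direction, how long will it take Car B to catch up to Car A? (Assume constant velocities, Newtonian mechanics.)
Relative speed: v_rel = 33.9 - 24.6 = 9.3 m/s
Time to catch: t = d₀/v_rel = 672.0/9.3 = 72.26 s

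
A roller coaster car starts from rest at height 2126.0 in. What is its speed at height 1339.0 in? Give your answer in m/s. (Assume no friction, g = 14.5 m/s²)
mgh₁ = ½mv₂² + mgh₂ → v₂ = √(2g(h₁−h₂)) = √(2×14.5×(54−34.01)) = 24.08 m/s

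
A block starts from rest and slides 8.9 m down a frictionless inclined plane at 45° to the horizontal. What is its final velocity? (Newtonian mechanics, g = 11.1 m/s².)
a = g sin(θ) = 11.1 × sin(45°) = 7.85 m/s²
v = √(2ad) = √(2 × 7.85 × 8.9) = 11.82 m/s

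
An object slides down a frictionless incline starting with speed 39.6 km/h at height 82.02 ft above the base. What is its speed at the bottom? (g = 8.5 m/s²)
½mv₀² + mgh = ½mv² → v = √(v₀² + 2gh) = √(11² + 2×8.5×25) = 23.37 m/s = 84.12 km/h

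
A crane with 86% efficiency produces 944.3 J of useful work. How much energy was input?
W_in = W_out/η = 944.3/0.86 = 1098.0 J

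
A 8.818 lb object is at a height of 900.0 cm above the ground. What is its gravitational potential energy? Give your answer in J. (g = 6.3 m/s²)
PE = mgh = 4 kg × 6.3 m/s² × 9 m = 226.8 J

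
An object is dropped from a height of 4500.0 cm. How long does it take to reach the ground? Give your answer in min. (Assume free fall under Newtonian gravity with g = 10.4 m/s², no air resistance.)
t = √(2h/g) (with unit conversion) = 0.04903 min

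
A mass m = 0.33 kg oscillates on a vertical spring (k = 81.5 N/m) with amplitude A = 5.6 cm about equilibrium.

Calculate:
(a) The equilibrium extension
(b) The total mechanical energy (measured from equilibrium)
x_eq = mg/k = 0.33×9.81/81.5 = 0.03972 m = 3.972 cm
E = ½kA² = ½×81.5×(0.056)² = 0.1278 J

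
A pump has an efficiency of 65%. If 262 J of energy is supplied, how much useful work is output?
W_out = η × W_in = 0.65 × 262 = 170.3 J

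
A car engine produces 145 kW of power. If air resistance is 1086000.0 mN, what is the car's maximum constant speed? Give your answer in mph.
P = Fv → v = P/F = 145000 W / 1086 N = 133.5 m/s = 298.7 mph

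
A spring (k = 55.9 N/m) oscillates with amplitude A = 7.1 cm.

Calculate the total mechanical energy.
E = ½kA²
E = ½kA² = ½×55.9×(0.071)² = 0.1409 J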